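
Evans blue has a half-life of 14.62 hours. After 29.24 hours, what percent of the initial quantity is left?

n = 29.24/14.62 ≈ 2 half-lives.
Fraction remaining = (1/2)^2 ≈ 0.25, i.e. 25%.

25%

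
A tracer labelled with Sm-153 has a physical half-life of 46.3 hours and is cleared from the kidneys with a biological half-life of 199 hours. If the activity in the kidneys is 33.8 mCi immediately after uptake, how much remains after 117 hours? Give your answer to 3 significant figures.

3.90 mCi

1/t_eff = 1/t_phys + 1/t_biol = 1/46.3 + 1/199 = 0.026623 per hour.
t_eff = 46.3 × 199 / (46.3 + 199) ≈ 37.561 hours.
Remaining = 33.8 × (1/2)^(117/37.561) = 33.8 × (1/2)^3.1149 ≈ 3.9015 mCi.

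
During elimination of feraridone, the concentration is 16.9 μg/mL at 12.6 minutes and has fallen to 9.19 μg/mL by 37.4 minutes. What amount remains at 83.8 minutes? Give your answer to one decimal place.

2.9 μg/mL

Over Δt = 37.4 − 12.6 = 24.8 minutes, the level fell by a factor of 16.9/9.19 ≈ 1.839.
n = log₂(1.839) ≈ 0.87889 half-lives, so t½ = 24.8/0.87889 ≈ 28.218 minutes.
From t = 37.4 to t = 83.8: 9.19 × (1/2)^((83.8−37.4)/28.218) ≈ 2.9398 μg/mL.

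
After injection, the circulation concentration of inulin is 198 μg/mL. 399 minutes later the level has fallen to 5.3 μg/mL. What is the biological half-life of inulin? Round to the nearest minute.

76 minutes

A/A₀ = 5.3/198 ≈ 0.026768.
n = log₂(37.358) ≈ 5.2234 half-lives elapsed in 399 minutes.
t½ = 399/5.2234 ≈ 76.388 minutes.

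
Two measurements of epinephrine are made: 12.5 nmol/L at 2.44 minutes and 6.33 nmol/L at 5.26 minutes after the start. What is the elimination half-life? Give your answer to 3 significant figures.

Over Δt = 5.26 − 2.44 = 2.82 minutes, the level fell by a factor of 12.5/6.33 ≈ 1.9747.
n = log₂(1.9747) ≈ 0.98165 half-lives, so t½ = 2.82/0.98165 ≈ 2.8727 minutes.

2.87 minutes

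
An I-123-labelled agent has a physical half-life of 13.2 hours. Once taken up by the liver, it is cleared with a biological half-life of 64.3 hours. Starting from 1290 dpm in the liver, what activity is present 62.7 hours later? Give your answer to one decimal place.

1/t_eff = 1/t_phys + 1/t_biol = 1/13.2 + 1/64.3 = 0.09131 per hour.
t_eff = 13.2 × 64.3 / (13.2 + 64.3) ≈ 10.952 hours.
Remaining = 1290 × (1/2)^(62.7/10.952) = 1290 × (1/2)^5.7251 ≈ 24.387 dpm.

24.4 dpm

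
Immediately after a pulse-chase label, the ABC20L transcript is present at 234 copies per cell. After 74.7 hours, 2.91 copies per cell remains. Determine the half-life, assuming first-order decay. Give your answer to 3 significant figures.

A/A₀ = 2.91/234 ≈ 0.012436.
n = log₂(80.412) ≈ 6.3293 half-lives elapsed in 74.7 hours.
t½ = 74.7/6.3293 ≈ 11.802 hours.

11.8 hours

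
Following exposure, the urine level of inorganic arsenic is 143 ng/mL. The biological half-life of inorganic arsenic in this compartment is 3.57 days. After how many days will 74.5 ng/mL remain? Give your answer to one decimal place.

Fraction remaining = 74.5/143 ≈ 0.52098.
n = log₂(143/74.5) = ln(1.9195)/ln 2 ≈ 0.9407 half-lives.
t = n × t½ = 0.9407 × 3.57 ≈ 3.3583 days.

3.4 days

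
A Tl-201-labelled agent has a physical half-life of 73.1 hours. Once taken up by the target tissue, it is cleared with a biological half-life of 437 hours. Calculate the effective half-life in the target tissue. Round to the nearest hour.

63 hours

1/t_eff = 1/t_phys + 1/t_biol = 1/73.1 + 1/437 = 0.015968 per hour.
t_eff = 73.1 × 437 / (73.1 + 437) ≈ 62.624 hours.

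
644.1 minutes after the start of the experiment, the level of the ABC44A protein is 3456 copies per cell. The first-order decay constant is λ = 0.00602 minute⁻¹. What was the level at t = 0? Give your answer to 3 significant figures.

t½ = ln 2 / λ = 0.69315 / 0.00602 ≈ 115.14 minutes.
Number of half-lives elapsed: n = 644.1/115.14 ≈ 5.594.
A₀ = A × 2^n = 3456 × 2^5.594 = 3456 × 48.302 ≈ 166930 copies per cell.

167000 copies per cell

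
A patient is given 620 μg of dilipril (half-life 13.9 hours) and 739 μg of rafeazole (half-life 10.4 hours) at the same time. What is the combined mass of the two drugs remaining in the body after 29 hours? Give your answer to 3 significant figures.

253 μg

dilipril: 620 × (1/2)^(29/13.9) = 620 × (1/2)^2.0863 ≈ 146 μg.
rafeazole: 739 × (1/2)^(29/10.4) = 739 × (1/2)^2.7885 ≈ 106.96 μg.
Total = 146 + 106.96 ≈ 252.96 μg.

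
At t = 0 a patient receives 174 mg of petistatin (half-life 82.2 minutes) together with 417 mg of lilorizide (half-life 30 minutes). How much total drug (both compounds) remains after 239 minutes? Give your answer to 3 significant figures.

petistatin: 174 × (1/2)^(239/82.2) = 174 × (1/2)^2.9075 ≈ 23.19 mg.
lilorizide: 417 × (1/2)^(239/30) = 417 × (1/2)^7.9667 ≈ 1.667 mg.
Total = 23.19 + 1.667 ≈ 24.856 mg.

24.9 mg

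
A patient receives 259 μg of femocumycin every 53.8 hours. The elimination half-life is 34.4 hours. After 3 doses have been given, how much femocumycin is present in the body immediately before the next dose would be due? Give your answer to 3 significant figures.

The 3 doses were given 161.4, 107.6, 53.8 hours ago.
Total = 259·(1/2)^(161.4/34.4) + 259·(1/2)^(107.6/34.4) + 259·(1/2)^(53.8/34.4)
      = 10.021 + 29.628 + 87.6 ≈ 127.25 μg.

127 μg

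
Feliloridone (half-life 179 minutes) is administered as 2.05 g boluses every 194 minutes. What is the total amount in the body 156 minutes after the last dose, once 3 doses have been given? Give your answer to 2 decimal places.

The 3 doses were given 544, 350, 156 minutes ago.
Total = 2.05·(1/2)^(544/179) + 2.05·(1/2)^(350/179) + 2.05·(1/2)^(156/179)
      = 0.2494 + 0.52863 + 1.1205 ≈ 1.8985 g.

1.90 g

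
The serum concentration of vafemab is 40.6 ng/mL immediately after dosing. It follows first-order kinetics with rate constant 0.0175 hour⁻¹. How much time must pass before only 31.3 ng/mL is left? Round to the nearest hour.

t½ = ln 2 / k = 0.69315 / 0.0175 ≈ 39.608 hours.
Fraction remaining = 31.3/40.6 ≈ 0.77094.
n = log₂(40.6/31.3) = ln(1.2971)/ln 2 ≈ 0.37532 half-lives.
t = n × t½ = 0.37532 × 39.608 ≈ 14.866 hours.

15 hours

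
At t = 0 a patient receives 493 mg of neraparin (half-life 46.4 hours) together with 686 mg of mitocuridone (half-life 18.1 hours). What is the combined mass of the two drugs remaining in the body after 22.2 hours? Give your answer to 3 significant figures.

neraparin: 493 × (1/2)^(22.2/46.4) = 493 × (1/2)^0.47845 ≈ 353.85 mg.
mitocuridone: 686 × (1/2)^(22.2/18.1) = 686 × (1/2)^1.2265 ≈ 293.16 mg.
Total = 353.85 + 293.16 ≈ 647.01 mg.

647 mg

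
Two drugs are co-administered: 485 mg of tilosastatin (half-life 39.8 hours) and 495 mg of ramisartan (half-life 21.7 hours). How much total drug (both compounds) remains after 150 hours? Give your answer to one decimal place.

tilosastatin: 485 × (1/2)^(150/39.8) = 485 × (1/2)^3.7688 ≈ 35.58 mg.
ramisartan: 495 × (1/2)^(150/21.7) = 495 × (1/2)^6.9124 ≈ 4.1092 mg.
Total = 35.58 + 4.1092 ≈ 39.689 mg.

39.7 mg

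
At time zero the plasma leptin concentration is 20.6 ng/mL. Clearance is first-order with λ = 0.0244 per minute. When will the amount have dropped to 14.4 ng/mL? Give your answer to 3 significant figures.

t½ = ln 2 / λ = 0.69315 / 0.0244 ≈ 28.408 minutes.
Fraction remaining = 14.4/20.6 ≈ 0.69903.
n = log₂(20.6/14.4) = ln(1.4306)/ln 2 ≈ 0.51658 half-lives.
t = n × t½ = 0.51658 × 28.408 ≈ 14.675 minutes.

14.7 minutes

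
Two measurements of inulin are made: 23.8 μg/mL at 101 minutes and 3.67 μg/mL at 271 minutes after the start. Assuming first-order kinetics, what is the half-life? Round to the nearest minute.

Over Δt = 271 − 101 = 170 minutes, the level fell by a factor of 23.8/3.67 ≈ 6.485.
n = log₂(6.485) ≈ 2.6971 half-lives, so t½ = 170/2.6971 ≈ 63.03 minutes.

63 minutes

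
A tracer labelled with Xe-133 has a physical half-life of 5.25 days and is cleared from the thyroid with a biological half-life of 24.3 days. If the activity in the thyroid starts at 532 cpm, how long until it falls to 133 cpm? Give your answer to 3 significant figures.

1/t_eff = 1/t_phys + 1/t_biol = 1/5.25 + 1/24.3 = 0.23163 per day.
t_eff = 5.25 × 24.3 / (5.25 + 24.3) ≈ 4.3173 days.
n = log₂(532/133) ≈ 2; t = 2 × 4.3173 ≈ 8.6345 days.

8.63 days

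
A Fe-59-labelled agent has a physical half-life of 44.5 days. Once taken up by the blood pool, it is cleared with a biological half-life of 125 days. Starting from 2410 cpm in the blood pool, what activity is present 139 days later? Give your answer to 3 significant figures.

128 cpm

1/t_eff = 1/t_phys + 1/t_biol = 1/44.5 + 1/125 = 0.030472 per day.
t_eff = 44.5 × 125 / (44.5 + 125) ≈ 32.817 days.
Remaining = 2410 × (1/2)^(139/32.817) = 2410 × (1/2)^4.2356 ≈ 127.93 cpm.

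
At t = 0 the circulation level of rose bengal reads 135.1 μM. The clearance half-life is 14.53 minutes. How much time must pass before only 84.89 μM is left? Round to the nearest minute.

Fraction remaining = 84.89/135.1 ≈ 0.62835.
n = log₂(135.1/84.89) = ln(1.5915)/ln 2 ≈ 0.67036 half-lives.
t = n × t½ = 0.67036 × 14.53 ≈ 9.7403 minutes.

10 minutes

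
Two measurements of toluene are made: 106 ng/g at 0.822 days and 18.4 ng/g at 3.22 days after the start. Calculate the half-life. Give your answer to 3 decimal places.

0.949 days

Over Δt = 3.22 − 0.822 = 2.398 days, the level fell by a factor of 106/18.4 ≈ 5.7609.
n = log₂(5.7609) ≈ 2.5263 half-lives, so t½ = 2.398/2.5263 ≈ 0.94922 days.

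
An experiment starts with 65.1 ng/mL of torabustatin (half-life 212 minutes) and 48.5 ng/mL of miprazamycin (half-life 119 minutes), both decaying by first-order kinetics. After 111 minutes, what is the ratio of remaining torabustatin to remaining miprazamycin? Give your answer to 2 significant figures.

1.8

torabustatin: 65.1 × (1/2)^(111/212) = 65.1 × (1/2)^0.52358 ≈ 45.286 ng/mL.
miprazamycin: 48.5 × (1/2)^(111/119) = 48.5 × (1/2)^0.93277 ≈ 25.407 ng/mL.
Ratio ≈ 45.286 / 25.407 ≈ 1.7824.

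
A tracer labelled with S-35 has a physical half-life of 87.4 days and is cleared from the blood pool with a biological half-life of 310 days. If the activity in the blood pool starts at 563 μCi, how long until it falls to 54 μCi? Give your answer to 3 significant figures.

231 days

1/t_eff = 1/t_phys + 1/t_biol = 1/87.4 + 1/310 = 0.014667 per day.
t_eff = 87.4 × 310 / (87.4 + 310) ≈ 68.178 days.
n = log₂(563/54) ≈ 3.3821; t = 3.3821 × 68.178 ≈ 230.59 days.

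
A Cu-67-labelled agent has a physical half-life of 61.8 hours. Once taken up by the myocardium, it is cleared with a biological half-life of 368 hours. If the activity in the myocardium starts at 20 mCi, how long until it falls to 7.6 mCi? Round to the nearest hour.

1/t_eff = 1/t_phys + 1/t_biol = 1/61.8 + 1/368 = 0.018899 per hour.
t_eff = 61.8 × 368 / (61.8 + 368) ≈ 52.914 hours.
n = log₂(20/7.6) ≈ 1.3959; t = 1.3959 × 52.914 ≈ 73.864 hours.

74 hours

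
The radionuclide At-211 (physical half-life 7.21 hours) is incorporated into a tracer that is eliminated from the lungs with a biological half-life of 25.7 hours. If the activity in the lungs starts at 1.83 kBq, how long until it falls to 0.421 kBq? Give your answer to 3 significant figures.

11.9 hours

1/t_eff = 1/t_phys + 1/t_biol = 1/7.21 + 1/25.7 = 0.17761 per hour.
t_eff = 7.21 × 25.7 / (7.21 + 25.7) ≈ 5.6304 hours.
n = log₂(1.83/0.421) ≈ 2.12; t = 2.12 × 5.6304 ≈ 11.936 hours.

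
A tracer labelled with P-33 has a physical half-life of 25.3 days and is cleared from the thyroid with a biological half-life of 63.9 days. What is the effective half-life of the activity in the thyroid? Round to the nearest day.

1/t_eff = 1/t_phys + 1/t_biol = 1/25.3 + 1/63.9 = 0.055175 per day.
t_eff = 25.3 × 63.9 / (25.3 + 63.9) ≈ 18.124 days.

18 days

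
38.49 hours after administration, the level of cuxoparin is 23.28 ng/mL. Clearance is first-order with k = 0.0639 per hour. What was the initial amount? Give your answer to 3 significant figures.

t½ = ln 2 / k = 0.69315 / 0.0639 ≈ 10.847 hours.
Number of half-lives elapsed: n = 38.49/10.847 ≈ 3.5483.
A₀ = A × 2^n = 23.28 × 2^3.5483 = 23.28 × 11.699 ≈ 272.35 ng/mL.

272 ng/mL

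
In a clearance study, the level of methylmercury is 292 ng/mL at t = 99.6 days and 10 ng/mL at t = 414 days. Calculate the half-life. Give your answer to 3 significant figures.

Over Δt = 414 − 99.6 = 314.4 days, the level fell by a factor of 292/10 ≈ 29.2.
n = log₂(29.2) ≈ 4.8679 half-lives, so t½ = 314.4/4.8679 ≈ 64.586 days.

64.6 days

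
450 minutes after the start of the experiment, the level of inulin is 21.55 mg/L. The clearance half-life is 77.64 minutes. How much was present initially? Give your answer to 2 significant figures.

Number of half-lives elapsed: n = 450/77.64 ≈ 5.796.
A₀ = A × 2^n = 21.55 × 2^5.796 = 21.55 × 55.56 ≈ 1197.3 mg/L.

1200 mg/L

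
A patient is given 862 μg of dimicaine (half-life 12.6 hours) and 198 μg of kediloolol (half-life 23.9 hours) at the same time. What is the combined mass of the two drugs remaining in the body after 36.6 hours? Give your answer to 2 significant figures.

dimicaine: 862 × (1/2)^(36.6/12.6) = 862 × (1/2)^2.9048 ≈ 115.1 μg.
kediloolol: 198 × (1/2)^(36.6/23.9) = 198 × (1/2)^1.5314 ≈ 68.497 μg.
Total = 115.1 + 68.497 ≈ 183.6 μg.

180 μg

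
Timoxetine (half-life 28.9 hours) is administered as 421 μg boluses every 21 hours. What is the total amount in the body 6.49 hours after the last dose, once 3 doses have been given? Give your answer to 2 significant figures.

710 μg

The 3 doses were given 48.49, 27.49, 6.49 hours ago.
Total = 421·(1/2)^(48.49/28.9) + 421·(1/2)^(27.49/28.9) + 421·(1/2)^(6.49/28.9)
      = 131.58 + 217.74 + 360.31 ≈ 709.64 μg.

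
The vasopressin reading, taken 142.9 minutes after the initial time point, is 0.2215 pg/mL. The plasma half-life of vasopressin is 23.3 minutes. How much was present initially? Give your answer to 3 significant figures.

Number of half-lives elapsed: n = 142.9/23.3 ≈ 6.133.
A₀ = A × 2^n = 0.2215 × 2^6.133 = 0.2215 × 70.183 ≈ 15.546 pg/mL.

15.5 pg/mL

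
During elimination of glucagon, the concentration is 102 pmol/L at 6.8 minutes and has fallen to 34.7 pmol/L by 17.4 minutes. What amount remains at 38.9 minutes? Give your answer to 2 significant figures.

3.9 pmol/L

Over Δt = 17.4 − 6.8 = 10.6 minutes, the level fell by a factor of 102/34.7 ≈ 2.9395.
n = log₂(2.9395) ≈ 1.5556 half-lives, so t½ = 10.6/1.5556 ≈ 6.8143 minutes.
From t = 17.4 to t = 38.9: 34.7 × (1/2)^((38.9−17.4)/6.8143) ≈ 3.8952 pmol/L.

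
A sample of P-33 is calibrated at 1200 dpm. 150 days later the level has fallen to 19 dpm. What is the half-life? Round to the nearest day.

A/A₀ = 19/1200 ≈ 0.015833.
n = log₂(63.158) ≈ 5.9809 half-lives elapsed in 150 days.
t½ = 150/5.9809 ≈ 25.08 days.

25 days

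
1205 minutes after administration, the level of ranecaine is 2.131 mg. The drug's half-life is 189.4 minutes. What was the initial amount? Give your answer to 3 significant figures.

175 mg

Number of half-lives elapsed: n = 1205/189.4 ≈ 6.3622.
A₀ = A × 2^n = 2.131 × 2^6.3622 = 2.131 × 82.264 ≈ 175.31 mg.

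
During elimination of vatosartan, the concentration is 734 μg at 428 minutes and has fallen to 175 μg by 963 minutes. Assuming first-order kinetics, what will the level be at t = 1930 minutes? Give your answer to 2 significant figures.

13 μg

Over Δt = 963 − 428 = 535 minutes, the level fell by a factor of 734/175 ≈ 4.1943.
n = log₂(4.1943) ≈ 2.0684 half-lives, so t½ = 535/2.0684 ≈ 258.65 minutes.
From t = 963 to t = 1930: 175 × (1/2)^((1930−963)/258.65) ≈ 13.11 μg.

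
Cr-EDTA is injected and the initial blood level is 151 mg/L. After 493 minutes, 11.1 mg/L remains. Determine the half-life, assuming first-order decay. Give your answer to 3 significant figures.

A/A₀ = 11.1/151 ≈ 0.07351.
n = log₂(13.604) ≈ 3.7659 half-lives elapsed in 493 minutes.
t½ = 493/3.7659 ≈ 130.91 minutes.

131 minutes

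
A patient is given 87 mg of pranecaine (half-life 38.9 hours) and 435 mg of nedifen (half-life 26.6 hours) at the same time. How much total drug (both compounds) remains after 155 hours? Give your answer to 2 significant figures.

pranecaine: 87 × (1/2)^(155/38.9) = 87 × (1/2)^3.9846 ≈ 5.4959 mg.
nedifen: 435 × (1/2)^(155/26.6) = 435 × (1/2)^5.8271 ≈ 7.6624 mg.
Total = 5.4959 + 7.6624 ≈ 13.158 mg.

13 mg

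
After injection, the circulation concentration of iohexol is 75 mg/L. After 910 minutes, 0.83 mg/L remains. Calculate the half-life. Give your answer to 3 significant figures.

140 minutes

A/A₀ = 0.83/75 ≈ 0.011067.
n = log₂(90.361) ≈ 6.4976 half-lives elapsed in 910 minutes.
t½ = 910/6.4976 ≈ 140.05 minutes.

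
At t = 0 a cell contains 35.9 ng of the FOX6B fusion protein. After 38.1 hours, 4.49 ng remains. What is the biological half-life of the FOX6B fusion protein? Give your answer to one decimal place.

A/A₀ = 4.49/35.9 ≈ 0.12507.
n = log₂(7.9955) ≈ 2.9992 half-lives elapsed in 38.1 hours.
t½ = 38.1/2.9992 ≈ 12.703 hours.

12.7 hours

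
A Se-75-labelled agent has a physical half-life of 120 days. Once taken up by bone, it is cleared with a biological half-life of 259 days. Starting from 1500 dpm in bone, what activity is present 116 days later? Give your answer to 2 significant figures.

1/t_eff = 1/t_phys + 1/t_biol = 1/120 + 1/259 = 0.012194 per day.
t_eff = 120 × 259 / (120 + 259) ≈ 82.005 days.
Remaining = 1500 × (1/2)^(116/82.005) = 1500 × (1/2)^1.4145 ≈ 562.69 dpm.

560 dpm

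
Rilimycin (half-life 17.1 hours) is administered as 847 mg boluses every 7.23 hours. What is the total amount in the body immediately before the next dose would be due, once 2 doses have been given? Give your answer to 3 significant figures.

1100 mg

The 2 doses were given 14.46, 7.23 hours ago.
Total = 847·(1/2)^(14.46/17.1) + 847·(1/2)^(7.23/17.1)
      = 471.33 + 631.84 ≈ 1103.2 mg.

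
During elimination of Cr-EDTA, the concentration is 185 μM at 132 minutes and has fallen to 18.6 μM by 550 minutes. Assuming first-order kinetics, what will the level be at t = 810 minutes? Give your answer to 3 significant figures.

4.46 μM

Over Δt = 550 − 132 = 418 minutes, the level fell by a factor of 185/18.6 ≈ 9.9462.
n = log₂(9.9462) ≈ 3.3142 half-lives, so t½ = 418/3.3142 ≈ 126.13 minutes.
From t = 550 to t = 810: 18.6 × (1/2)^((810−550)/126.13) ≈ 4.4561 μM.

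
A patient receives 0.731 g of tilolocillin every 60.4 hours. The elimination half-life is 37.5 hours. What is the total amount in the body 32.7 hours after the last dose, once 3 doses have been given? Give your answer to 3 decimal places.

0.573 g

The 3 doses were given 153.5, 93.1, 32.7 hours ago.
Total = 0.731·(1/2)^(153.5/37.5) + 0.731·(1/2)^(93.1/37.5) + 0.731·(1/2)^(32.7/37.5)
      = 0.042825 + 0.13079 + 0.39941 ≈ 0.57302 g.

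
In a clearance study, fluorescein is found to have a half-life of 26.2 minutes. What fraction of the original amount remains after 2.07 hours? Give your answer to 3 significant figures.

0.0374

2.07 hours = 124.2 minutes.
n = 124.2/26.2 ≈ 4.7405 half-lives.
Fraction remaining = (1/2)^4.7405 ≈ 0.037409.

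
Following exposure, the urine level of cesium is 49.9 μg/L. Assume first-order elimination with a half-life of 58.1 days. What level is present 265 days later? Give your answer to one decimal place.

Number of half-lives: n = 265/58.1 ≈ 4.5611.
Remaining = 49.9 × (1/2)^4.5611 = 49.9 × 0.042362 ≈ 2.1138 μg/L.

2.1 μg/L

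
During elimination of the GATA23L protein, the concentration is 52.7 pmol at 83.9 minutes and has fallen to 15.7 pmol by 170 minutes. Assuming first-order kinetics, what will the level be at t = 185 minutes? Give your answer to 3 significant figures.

12.7 pmol

Over Δt = 170 − 83.9 = 86.1 minutes, the level fell by a factor of 52.7/15.7 ≈ 3.3567.
n = log₂(3.3567) ≈ 1.747 half-lives, so t½ = 86.1/1.747 ≈ 49.283 minutes.
From t = 170 to t = 185: 15.7 × (1/2)^((185−170)/49.283) ≈ 12.714 pmol.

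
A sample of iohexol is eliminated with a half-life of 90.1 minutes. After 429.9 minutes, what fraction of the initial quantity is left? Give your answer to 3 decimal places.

0.037

n = 429.9/90.1 ≈ 4.7714 half-lives.
Fraction remaining = (1/2)^4.7714 ≈ 0.036616.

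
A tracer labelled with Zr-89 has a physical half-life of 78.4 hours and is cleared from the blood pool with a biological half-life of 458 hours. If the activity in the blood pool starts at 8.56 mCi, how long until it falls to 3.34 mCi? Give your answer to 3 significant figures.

90.9 hours

1/t_eff = 1/t_phys + 1/t_biol = 1/78.4 + 1/458 = 0.014939 per hour.
t_eff = 78.4 × 458 / (78.4 + 458) ≈ 66.941 hours.
n = log₂(8.56/3.34) ≈ 1.3578; t = 1.3578 × 66.941 ≈ 90.89 hours.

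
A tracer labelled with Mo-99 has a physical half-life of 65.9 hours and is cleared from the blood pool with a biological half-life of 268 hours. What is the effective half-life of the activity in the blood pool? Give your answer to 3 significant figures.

1/t_eff = 1/t_phys + 1/t_biol = 1/65.9 + 1/268 = 0.018906 per hour.
t_eff = 65.9 × 268 / (65.9 + 268) ≈ 52.894 hours.

52.9 hours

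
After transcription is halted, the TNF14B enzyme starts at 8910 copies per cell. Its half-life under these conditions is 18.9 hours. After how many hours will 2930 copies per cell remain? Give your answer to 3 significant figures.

30.3 hours

Fraction remaining = 2930/8910 ≈ 0.32884.
n = log₂(8910/2930) = ln(3.041)/ln 2 ≈ 1.6045 half-lives.
t = n × t½ = 1.6045 × 18.9 ≈ 30.326 hours.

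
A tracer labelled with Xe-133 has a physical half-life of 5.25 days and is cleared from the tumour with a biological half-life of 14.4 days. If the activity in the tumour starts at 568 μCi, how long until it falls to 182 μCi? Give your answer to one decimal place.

1/t_eff = 1/t_phys + 1/t_biol = 1/5.25 + 1/14.4 = 0.25992 per day.
t_eff = 5.25 × 14.4 / (5.25 + 14.4) ≈ 3.8473 days.
n = log₂(568/182) ≈ 1.642; t = 1.642 × 3.8473 ≈ 6.3171 days.

6.3 days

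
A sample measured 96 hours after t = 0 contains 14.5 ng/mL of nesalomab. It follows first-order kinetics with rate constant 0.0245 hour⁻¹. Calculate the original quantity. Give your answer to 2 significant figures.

150 ng/mL

t½ = ln 2 / λ = 0.69315 / 0.0245 ≈ 28.292 hours.
Number of half-lives elapsed: n = 96/28.292 ≈ 3.3932.
A₀ = A × 2^n = 14.5 × 2^3.3932 = 14.5 × 10.507 ≈ 152.35 ng/mL.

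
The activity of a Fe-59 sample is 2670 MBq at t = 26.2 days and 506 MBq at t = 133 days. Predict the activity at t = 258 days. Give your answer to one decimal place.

72.2 MBq

Over Δt = 133 − 26.2 = 106.8 days, the level fell by a factor of 2670/506 ≈ 5.2767.
n = log₂(5.2767) ≈ 2.3996 half-lives, so t½ = 106.8/2.3996 ≈ 44.507 days.
From t = 133 to t = 258: 506 × (1/2)^((258−133)/44.507) ≈ 72.226 MBq.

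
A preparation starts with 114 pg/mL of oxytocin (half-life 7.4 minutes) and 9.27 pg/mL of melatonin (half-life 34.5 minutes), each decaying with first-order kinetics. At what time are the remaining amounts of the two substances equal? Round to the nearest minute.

34 minutes

Set 114·(1/2)^(t/7.4) = 9.27·(1/2)^(t/34.5).
Taking log₂: log₂(114/9.27) = t·(1/7.4 − 1/34.5).
log₂(12.298) = 3.6203; 1/7.4 − 1/34.5 = 0.10615.
t = 3.6203 / 0.10615 ≈ 34.106 minutes.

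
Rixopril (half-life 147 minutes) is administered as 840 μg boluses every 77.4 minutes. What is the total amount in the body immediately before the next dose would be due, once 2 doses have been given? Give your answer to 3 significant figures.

The 2 doses were given 154.8, 77.4 minutes ago.
Total = 840·(1/2)^(154.8/147) + 840·(1/2)^(77.4/147)
      = 404.83 + 583.15 ≈ 987.98 μg.

988 μg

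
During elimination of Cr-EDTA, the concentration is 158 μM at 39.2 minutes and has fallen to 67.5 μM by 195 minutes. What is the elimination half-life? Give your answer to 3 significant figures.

127 minutes

Over Δt = 195 − 39.2 = 155.8 minutes, the level fell by a factor of 158/67.5 ≈ 2.3407.
n = log₂(2.3407) ≈ 1.227 half-lives, so t½ = 155.8/1.227 ≈ 126.98 minutes.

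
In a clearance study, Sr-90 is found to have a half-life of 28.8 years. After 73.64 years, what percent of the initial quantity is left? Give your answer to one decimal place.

n = 73.64/28.8 ≈ 2.5569 half-lives.
Fraction remaining = (1/2)^2.5569 ≈ 0.16994, i.e. 16.994%.

17.0%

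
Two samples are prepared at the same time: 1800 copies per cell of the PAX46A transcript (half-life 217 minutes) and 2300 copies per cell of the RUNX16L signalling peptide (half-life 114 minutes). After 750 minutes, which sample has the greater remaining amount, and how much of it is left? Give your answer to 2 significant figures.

PAX46A transcript, 160 copies per cell

PAX46A transcript: 1800 × (1/2)^3.4562 ≈ 164 copies per cell.
RUNX16L signalling peptide: 2300 × (1/2)^6.5789 ≈ 24.058 copies per cell.
PAX46A transcript has more remaining, at ≈ 164 copies per cell.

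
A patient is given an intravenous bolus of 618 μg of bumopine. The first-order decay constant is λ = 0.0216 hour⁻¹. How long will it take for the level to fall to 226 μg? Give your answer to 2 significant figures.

t½ = ln 2 / λ = 0.69315 / 0.0216 ≈ 32.09 hours.
Fraction remaining = 226/618 ≈ 0.3657.
n = log₂(618/226) = ln(2.7345)/ln 2 ≈ 1.4513 half-lives.
t = n × t½ = 1.4513 × 32.09 ≈ 46.572 hours.

47 hours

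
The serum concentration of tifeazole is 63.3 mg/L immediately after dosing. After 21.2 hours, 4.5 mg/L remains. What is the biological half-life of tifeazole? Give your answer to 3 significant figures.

A/A₀ = 4.5/63.3 ≈ 0.07109.
n = log₂(14.067) ≈ 3.8142 half-lives elapsed in 21.2 hours.
t½ = 21.2/3.8142 ≈ 5.5582 hours.

5.56 hours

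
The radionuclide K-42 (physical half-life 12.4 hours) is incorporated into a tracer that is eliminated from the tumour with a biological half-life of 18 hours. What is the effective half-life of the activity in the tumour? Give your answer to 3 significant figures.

7.34 hours

1/t_eff = 1/t_phys + 1/t_biol = 1/12.4 + 1/18 = 0.1362 per hour.
t_eff = 12.4 × 18 / (12.4 + 18) ≈ 7.3421 hours.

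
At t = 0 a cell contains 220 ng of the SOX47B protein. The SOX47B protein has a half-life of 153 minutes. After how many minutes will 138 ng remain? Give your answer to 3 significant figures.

103 minutes

Fraction remaining = 138/220 ≈ 0.62727.
n = log₂(220/138) = ln(1.5942)/ln 2 ≈ 0.67284 half-lives.
t = n × t½ = 0.67284 × 153 ≈ 102.94 minutes.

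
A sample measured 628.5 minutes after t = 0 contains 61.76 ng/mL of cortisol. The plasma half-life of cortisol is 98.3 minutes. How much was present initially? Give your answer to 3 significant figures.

Number of half-lives elapsed: n = 628.5/98.3 ≈ 6.3937.
A₀ = A × 2^n = 61.76 × 2^6.3937 = 61.76 × 84.08 ≈ 5192.8 ng/mL.

5190 ng/mL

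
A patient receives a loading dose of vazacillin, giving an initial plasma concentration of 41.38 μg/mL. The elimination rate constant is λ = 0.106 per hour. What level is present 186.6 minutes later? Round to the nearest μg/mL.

t½ = ln 2 / λ = 0.69315 / 0.106 ≈ 6.5391 hours.
Convert the elapsed time: 186.6 minutes = 3.11 hours.
Number of half-lives: n = 3.11/6.5391 ≈ 0.4756.
Remaining = 41.38 × (1/2)^0.4756 = 41.38 × 0.71917 ≈ 29.759 μg/mL.

30 μg/mL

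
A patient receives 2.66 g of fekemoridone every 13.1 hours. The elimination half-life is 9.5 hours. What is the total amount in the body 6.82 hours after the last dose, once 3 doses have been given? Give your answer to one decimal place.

2.5 g

The 3 doses were given 33.02, 19.92, 6.82 hours ago.
Total = 2.66·(1/2)^(33.02/9.5) + 2.66·(1/2)^(19.92/9.5) + 2.66·(1/2)^(6.82/9.5)
      = 0.23909 + 0.62183 + 1.6172 ≈ 2.4782 g.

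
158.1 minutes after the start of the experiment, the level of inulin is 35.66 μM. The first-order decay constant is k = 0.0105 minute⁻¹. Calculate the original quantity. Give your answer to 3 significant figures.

t½ = ln 2 / k = 0.69315 / 0.0105 ≈ 66.014 minutes.
Number of half-lives elapsed: n = 158.1/66.014 ≈ 2.3949.
A₀ = A × 2^n = 35.66 × 2^2.3949 = 35.66 × 5.2596 ≈ 187.56 μM.

188 μM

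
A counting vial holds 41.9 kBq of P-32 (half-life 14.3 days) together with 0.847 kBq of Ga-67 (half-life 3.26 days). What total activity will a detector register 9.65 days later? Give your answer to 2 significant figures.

26 kBq

P-32: 41.9 × (1/2)^(9.65/14.3) = 41.9 × (1/2)^0.67483 ≈ 26.247 kBq.
Ga-67: 0.847 × (1/2)^(9.65/3.26) = 0.847 × (1/2)^2.9601 ≈ 0.10884 kBq.
Total = 26.247 + 0.10884 ≈ 26.355 kBq.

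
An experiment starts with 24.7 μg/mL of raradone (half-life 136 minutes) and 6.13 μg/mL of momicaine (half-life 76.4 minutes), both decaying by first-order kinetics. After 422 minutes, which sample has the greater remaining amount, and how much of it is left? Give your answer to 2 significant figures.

raradone, 2.9 μg/mL

raradone: 24.7 × (1/2)^3.1029 ≈ 2.8749 μg/mL.
momicaine: 6.13 × (1/2)^5.5236 ≈ 0.13326 μg/mL.
Raradone has more remaining, at ≈ 2.8749 μg/mL.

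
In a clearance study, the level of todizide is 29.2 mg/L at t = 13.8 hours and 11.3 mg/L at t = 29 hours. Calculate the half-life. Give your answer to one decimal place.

11.1 hours

Over Δt = 29 − 13.8 = 15.2 hours, the level fell by a factor of 29.2/11.3 ≈ 2.5841.
n = log₂(2.5841) ≈ 1.3696 half-lives, so t½ = 15.2/1.3696 ≈ 11.098 hours.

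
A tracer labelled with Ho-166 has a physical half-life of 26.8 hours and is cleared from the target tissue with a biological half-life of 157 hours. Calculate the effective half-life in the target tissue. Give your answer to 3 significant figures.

1/t_eff = 1/t_phys + 1/t_biol = 1/26.8 + 1/157 = 0.043683 per hour.
t_eff = 26.8 × 157 / (26.8 + 157) ≈ 22.892 hours.

22.9 hours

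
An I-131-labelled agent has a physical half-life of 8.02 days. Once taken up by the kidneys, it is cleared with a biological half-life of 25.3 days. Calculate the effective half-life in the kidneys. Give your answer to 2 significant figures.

1/t_eff = 1/t_phys + 1/t_biol = 1/8.02 + 1/25.3 = 0.16421 per day.
t_eff = 8.02 × 25.3 / (8.02 + 25.3) ≈ 6.0896 days.

6.1 days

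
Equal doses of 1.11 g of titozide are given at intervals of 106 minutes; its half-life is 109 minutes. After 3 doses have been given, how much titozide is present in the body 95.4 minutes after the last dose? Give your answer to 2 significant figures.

The 3 doses were given 307.4, 201.4, 95.4 minutes ago.
Total = 1.11·(1/2)^(307.4/109) + 1.11·(1/2)^(201.4/109) + 1.11·(1/2)^(95.4/109)
      = 0.15717 + 0.3084 + 0.60514 ≈ 1.0707 g.

1.1 g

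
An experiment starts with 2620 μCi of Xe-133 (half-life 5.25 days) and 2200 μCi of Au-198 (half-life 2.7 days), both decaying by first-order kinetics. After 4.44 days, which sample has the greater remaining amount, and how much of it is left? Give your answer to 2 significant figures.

Xe-133, 1500 μCi

Xe-133: 2620 × (1/2)^0.84571 ≈ 1457.9 μCi.
Au-198: 2200 × (1/2)^1.6444 ≈ 703.71 μCi.
Xe-133 has more remaining, at ≈ 1457.9 μCi.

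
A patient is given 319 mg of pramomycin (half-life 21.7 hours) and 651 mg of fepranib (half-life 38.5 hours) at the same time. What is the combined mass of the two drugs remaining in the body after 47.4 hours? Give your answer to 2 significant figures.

pramomycin: 319 × (1/2)^(47.4/21.7) = 319 × (1/2)^2.1843 ≈ 70.185 mg.
fepranib: 651 × (1/2)^(47.4/38.5) = 651 × (1/2)^1.2312 ≈ 277.31 mg.
Total = 70.185 + 277.31 ≈ 347.49 mg.

350 mg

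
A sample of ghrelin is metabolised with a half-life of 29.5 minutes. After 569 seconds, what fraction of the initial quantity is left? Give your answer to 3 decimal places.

0.800

569 seconds = 9.48333 minutes.
n = 9.48333/29.5 ≈ 0.32147 half-lives.
Fraction remaining = (1/2)^0.32147 ≈ 0.80025.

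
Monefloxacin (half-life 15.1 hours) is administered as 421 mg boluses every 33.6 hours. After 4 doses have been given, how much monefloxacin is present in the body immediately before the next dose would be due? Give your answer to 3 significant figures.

The 4 doses were given 134.4, 100.8, 67.2, 33.6 hours ago.
Total = 421·(1/2)^(134.4/15.1) + 421·(1/2)^(100.8/15.1) + 421·(1/2)^(67.2/15.1) + 421·(1/2)^(33.6/15.1)
      = 0.88088 + 4.1187 + 19.257 + 90.041 ≈ 114.3 mg.

114 mg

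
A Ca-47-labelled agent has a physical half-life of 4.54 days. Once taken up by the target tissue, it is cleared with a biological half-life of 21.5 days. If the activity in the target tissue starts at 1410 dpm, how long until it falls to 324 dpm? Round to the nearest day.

8 days

1/t_eff = 1/t_phys + 1/t_biol = 1/4.54 + 1/21.5 = 0.26678 per day.
t_eff = 4.54 × 21.5 / (4.54 + 21.5) ≈ 3.7485 days.
n = log₂(1410/324) ≈ 2.1216; t = 2.1216 × 3.7485 ≈ 7.9529 days.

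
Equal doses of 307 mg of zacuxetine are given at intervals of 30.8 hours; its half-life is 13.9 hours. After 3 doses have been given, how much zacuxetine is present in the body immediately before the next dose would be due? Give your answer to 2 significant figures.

83 mg

The 3 doses were given 92.4, 61.6, 30.8 hours ago.
Total = 307·(1/2)^(92.4/13.9) + 307·(1/2)^(61.6/13.9) + 307·(1/2)^(30.8/13.9)
      = 3.0623 + 14.226 + 66.086 ≈ 83.374 mg.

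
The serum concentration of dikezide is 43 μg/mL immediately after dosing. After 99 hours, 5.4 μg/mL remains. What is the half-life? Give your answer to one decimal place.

33.1 hours

A/A₀ = 5.4/43 ≈ 0.12558.
n = log₂(7.963) ≈ 2.9933 half-lives elapsed in 99 hours.
t½ = 99/2.9933 ≈ 33.074 hours.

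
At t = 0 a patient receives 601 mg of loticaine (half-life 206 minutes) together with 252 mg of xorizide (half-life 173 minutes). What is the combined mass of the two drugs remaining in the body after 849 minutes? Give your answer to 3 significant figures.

42.9 mg

loticaine: 601 × (1/2)^(849/206) = 601 × (1/2)^4.1214 ≈ 34.532 mg.
xorizide: 252 × (1/2)^(849/173) = 252 × (1/2)^4.9075 ≈ 8.3964 mg.
Total = 34.532 + 8.3964 ≈ 42.928 mg.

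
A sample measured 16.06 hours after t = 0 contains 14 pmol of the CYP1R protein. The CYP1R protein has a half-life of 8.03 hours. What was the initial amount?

56 pmol

Number of half-lives elapsed: n = 16.06/8.03 ≈ 2.
A₀ = A × 2^n = 14 × 2^2 = 14 × 4 ≈ 56 pmol.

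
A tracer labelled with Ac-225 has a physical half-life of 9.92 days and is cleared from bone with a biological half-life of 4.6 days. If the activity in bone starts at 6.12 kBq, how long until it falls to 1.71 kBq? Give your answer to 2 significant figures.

5.8 days

1/t_eff = 1/t_phys + 1/t_biol = 1/9.92 + 1/4.6 = 0.3182 per day.
t_eff = 9.92 × 4.6 / (9.92 + 4.6) ≈ 3.1427 days.
n = log₂(6.12/1.71) ≈ 1.8395; t = 1.8395 × 3.1427 ≈ 5.7811 days.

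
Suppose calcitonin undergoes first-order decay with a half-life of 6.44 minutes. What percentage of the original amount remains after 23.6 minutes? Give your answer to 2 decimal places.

7.89%

n = 23.6/6.44 ≈ 3.6646 half-lives.
Fraction remaining = (1/2)^3.6646 ≈ 0.078858, i.e. 7.8858%.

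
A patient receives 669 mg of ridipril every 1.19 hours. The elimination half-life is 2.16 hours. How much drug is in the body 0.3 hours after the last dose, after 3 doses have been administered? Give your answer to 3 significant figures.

The 3 doses were given 2.68, 1.49, 0.3 hours ago.
Total = 669·(1/2)^(2.68/2.16) + 669·(1/2)^(1.49/2.16) + 669·(1/2)^(0.3/2.16)
      = 283.09 + 414.74 + 607.6 ≈ 1305.4 mg.

1310 mg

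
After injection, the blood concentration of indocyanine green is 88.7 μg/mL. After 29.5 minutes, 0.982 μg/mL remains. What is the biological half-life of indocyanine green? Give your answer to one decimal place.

4.5 minutes

A/A₀ = 0.982/88.7 ≈ 0.011071.
n = log₂(90.326) ≈ 6.4971 half-lives elapsed in 29.5 minutes.
t½ = 29.5/6.4971 ≈ 4.5405 minutes.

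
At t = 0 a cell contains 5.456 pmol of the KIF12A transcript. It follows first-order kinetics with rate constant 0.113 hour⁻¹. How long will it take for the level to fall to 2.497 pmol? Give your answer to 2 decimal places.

6.92 hours

t½ = ln 2 / k = 0.69315 / 0.113 ≈ 6.134 hours.
Fraction remaining = 2.497/5.456 ≈ 0.45766.
n = log₂(5.456/2.497) = ln(2.185)/ln 2 ≈ 1.1276 half-lives.
t = n × t½ = 1.1276 × 6.134 ≈ 6.917 hours.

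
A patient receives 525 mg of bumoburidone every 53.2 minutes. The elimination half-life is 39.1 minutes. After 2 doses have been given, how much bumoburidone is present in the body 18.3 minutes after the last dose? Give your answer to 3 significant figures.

527 mg

The 2 doses were given 71.5, 18.3 minutes ago.
Total = 525·(1/2)^(71.5/39.1) + 525·(1/2)^(18.3/39.1)
      = 147.8 + 379.55 ≈ 527.35 mg.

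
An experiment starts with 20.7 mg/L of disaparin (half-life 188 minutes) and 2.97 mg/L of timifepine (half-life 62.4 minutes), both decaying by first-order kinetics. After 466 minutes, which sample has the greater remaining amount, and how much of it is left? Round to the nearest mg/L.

disaparin: 20.7 × (1/2)^2.4787 ≈ 3.7136 mg/L.
timifepine: 2.97 × (1/2)^7.4679 ≈ 0.016776 mg/L.
Disaparin has more remaining, at ≈ 3.7136 mg/L.

disaparin, 4 mg/L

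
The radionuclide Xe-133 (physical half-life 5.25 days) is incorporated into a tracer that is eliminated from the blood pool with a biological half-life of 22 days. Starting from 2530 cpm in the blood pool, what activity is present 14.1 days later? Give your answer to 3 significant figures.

1/t_eff = 1/t_phys + 1/t_biol = 1/5.25 + 1/22 = 0.23593 per day.
t_eff = 5.25 × 22 / (5.25 + 22) ≈ 4.2385 days.
Remaining = 2530 × (1/2)^(14.1/4.2385) = 2530 × (1/2)^3.3266 ≈ 252.18 cpm.

252 cpm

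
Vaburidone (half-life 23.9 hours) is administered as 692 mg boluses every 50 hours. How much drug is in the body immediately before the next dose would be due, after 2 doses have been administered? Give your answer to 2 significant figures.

200 mg

The 2 doses were given 100, 50 hours ago.
Total = 692·(1/2)^(100/23.9) + 692·(1/2)^(50/23.9)
      = 38.069 + 162.31 ≈ 200.38 mg.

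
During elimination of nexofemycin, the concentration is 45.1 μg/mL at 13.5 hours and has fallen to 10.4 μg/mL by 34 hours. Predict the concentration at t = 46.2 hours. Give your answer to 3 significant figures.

Over Δt = 34 − 13.5 = 20.5 hours, the level fell by a factor of 45.1/10.4 ≈ 4.3365.
n = log₂(4.3365) ≈ 2.1165 half-lives, so t½ = 20.5/2.1165 ≈ 9.6856 hours.
From t = 34 to t = 46.2: 10.4 × (1/2)^((46.2−34)/9.6856) ≈ 4.3437 μg/mL.

4.34 μg/mL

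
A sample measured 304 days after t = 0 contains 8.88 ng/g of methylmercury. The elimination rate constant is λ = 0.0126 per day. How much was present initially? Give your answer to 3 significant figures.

t½ = ln 2 / λ = 0.69315 / 0.0126 ≈ 55.012 days.
Number of half-lives elapsed: n = 304/55.012 ≈ 5.5261.
A₀ = A × 2^n = 8.88 × 2^5.5261 = 8.88 × 46.081 ≈ 409.2 ng/g.

409 ng/g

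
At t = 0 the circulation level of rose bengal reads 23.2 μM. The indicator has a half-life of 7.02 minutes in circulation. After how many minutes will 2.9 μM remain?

2.9/23.2 = 1/8, so 3 half-lives have elapsed.
t = 3 × 7.02 = 21.06 minutes.

21.06 minutes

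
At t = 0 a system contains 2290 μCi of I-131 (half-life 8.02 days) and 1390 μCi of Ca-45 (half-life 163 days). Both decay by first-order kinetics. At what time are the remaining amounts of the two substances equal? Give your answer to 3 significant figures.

6.08 days

Set 2290·(1/2)^(t/8.02) = 1390·(1/2)^(t/163).
Taking log₂: log₂(2290/1390) = t·(1/8.02 − 1/163).
log₂(1.6475) = 0.72026; 1/8.02 − 1/163 = 0.11855.
t = 0.72026 / 0.11855 ≈ 6.0754 days.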